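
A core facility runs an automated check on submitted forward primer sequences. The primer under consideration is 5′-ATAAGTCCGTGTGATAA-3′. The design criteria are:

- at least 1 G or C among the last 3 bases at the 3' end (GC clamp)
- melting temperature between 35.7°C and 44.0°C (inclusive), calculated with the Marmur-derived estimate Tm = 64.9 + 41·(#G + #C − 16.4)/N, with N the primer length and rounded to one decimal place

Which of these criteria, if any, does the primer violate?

Fails: GC clamp.

Base counts: A=6, T=5, G=4, C=2 (length 17).
GC clamp: 3' end TAA has 0 G/C, need ≥1 ✗
Tm: Tm = 64.9 + 41·(6 − 16.4)/17 = 39.8°C ✓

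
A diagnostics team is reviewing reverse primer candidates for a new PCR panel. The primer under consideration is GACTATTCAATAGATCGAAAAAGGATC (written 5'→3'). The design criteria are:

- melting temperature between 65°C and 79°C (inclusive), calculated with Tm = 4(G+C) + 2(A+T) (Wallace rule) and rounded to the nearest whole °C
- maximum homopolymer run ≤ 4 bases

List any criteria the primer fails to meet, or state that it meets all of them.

Fails: homopolymer run.

Base counts: A=12, T=6, G=5, C=4 (length 27).
Tm: Tm = 2·18 + 4·9 = 72°C ✓
homopolymer run: longest run = 5, exceeds 4 ✗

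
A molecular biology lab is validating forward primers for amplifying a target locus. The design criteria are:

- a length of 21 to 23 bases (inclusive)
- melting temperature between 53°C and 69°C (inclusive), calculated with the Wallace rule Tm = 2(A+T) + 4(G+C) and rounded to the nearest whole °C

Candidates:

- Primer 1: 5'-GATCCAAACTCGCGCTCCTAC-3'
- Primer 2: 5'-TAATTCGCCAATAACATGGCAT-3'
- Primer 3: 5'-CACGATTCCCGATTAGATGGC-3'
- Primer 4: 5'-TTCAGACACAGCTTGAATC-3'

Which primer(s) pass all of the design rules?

Primer 1, Primer 2 and Primer 3.

Primer 1 (21 nt, A=5 T=4 G=3 C=9): length 21 ✓; Tm = 2·9 + 4·12 = 66°C ✓ — passes.
Primer 2 (22 nt, A=8 T=6 G=3 C=5): length 22 ✓; Tm = 2·14 + 4·8 = 60°C ✓ — passes.
Primer 3 (21 nt, A=5 T=5 G=5 C=6): length 21 ✓; Tm = 2·10 + 4·11 = 64°C ✓ — passes.
Primer 4 (19 nt, A=6 T=5 G=3 C=5): length 19, outside 21–23 ✗; Tm = 2·11 + 4·8 = 54°C ✓ — fails.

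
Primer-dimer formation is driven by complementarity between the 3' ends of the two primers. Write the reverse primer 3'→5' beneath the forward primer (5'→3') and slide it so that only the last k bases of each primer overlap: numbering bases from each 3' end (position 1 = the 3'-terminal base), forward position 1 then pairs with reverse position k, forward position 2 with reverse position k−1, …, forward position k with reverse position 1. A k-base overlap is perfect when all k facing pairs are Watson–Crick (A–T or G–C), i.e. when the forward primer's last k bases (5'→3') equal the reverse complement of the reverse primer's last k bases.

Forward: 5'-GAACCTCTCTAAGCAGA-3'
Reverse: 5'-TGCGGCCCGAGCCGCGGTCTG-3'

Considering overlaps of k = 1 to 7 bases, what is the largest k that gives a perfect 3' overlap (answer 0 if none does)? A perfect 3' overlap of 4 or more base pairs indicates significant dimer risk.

Longest perfect overlap: 4 complementary base pairs; significant dimer risk (threshold 4).

Last 7 bases (5'→3') — forward …AAGCAGA, reverse …CGGTCTG.
Reverse complement of the reverse primer's last 7 bases: CAGACCG; its first k bases are the reverse complement of the reverse primer's last k bases, so a perfect k-base overlap needs the forward primer's last k bases to equal them.
Comparing (forward last k vs required): k=1: A vs C ✗; k=2: GA vs CA ✗; k=3: AGA vs CAG ✗; k=4: CAGA vs CAGA ✓; k=5: GCAGA vs CAGAC ✗; k=6: AGCAGA vs CAGACC ✗; k=7: AAGCAGA vs CAGACCG ✗.
Only k = 4 is perfect, so the longest perfect 3' overlap is 4.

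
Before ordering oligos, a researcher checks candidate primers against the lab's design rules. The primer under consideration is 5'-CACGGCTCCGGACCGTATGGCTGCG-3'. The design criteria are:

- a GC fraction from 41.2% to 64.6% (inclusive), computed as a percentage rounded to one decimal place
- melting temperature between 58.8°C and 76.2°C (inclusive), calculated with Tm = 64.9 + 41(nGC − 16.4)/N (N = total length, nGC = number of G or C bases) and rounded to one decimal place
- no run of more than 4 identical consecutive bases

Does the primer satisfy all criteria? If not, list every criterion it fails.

Base counts: A=3, T=4, G=9, C=9 (length 25).
GC content: GC 18/25 = 72.0%, outside 41.2–64.6% ✗
Tm: Tm = 64.9 + 41·(18 − 16.4)/25 = 67.5°C ✓
homopolymer run: longest run = 2 ✓

Fails: GC content.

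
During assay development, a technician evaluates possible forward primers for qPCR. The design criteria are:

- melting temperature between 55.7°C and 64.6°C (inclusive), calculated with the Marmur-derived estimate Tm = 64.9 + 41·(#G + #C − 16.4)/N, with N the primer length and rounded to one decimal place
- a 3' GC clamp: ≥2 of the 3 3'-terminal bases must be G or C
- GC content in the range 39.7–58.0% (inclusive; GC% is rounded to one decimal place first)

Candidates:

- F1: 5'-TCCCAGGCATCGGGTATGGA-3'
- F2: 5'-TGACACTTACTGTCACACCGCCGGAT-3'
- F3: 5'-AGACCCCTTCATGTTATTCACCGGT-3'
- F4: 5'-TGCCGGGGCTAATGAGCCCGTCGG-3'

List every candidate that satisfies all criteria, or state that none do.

F3 only.

F1 (20 nt, A=4 T=4 G=7 C=5): Tm = 64.9 + 41·(12 − 16.4)/20 = 55.9°C ✓; 3' end GGA has 2 G/C ✓; GC 12/20 = 60.0%, outside 39.7–58.0% ✗ — fails.
F2 (26 nt, A=6 T=6 G=5 C=9): Tm = 64.9 + 41·(14 − 16.4)/26 = 61.1°C ✓; 3' end GAT has 1 G/C, need ≥2 ✗; GC 14/26 = 53.8% ✓ — fails.
F3 (25 nt, A=5 T=8 G=4 C=8): Tm = 64.9 + 41·(12 − 16.4)/25 = 57.7°C ✓; 3' end GGT has 2 G/C ✓; GC 12/25 = 48.0% ✓ — passes.
F4 (24 nt, A=3 T=4 G=10 C=7): Tm = 64.9 + 41·(17 − 16.4)/24 = 65.9°C, outside 55.7–64.6°C ✗; 3' end CGG has 3 G/C ✓; GC 17/24 = 70.8%, outside 39.7–58.0% ✗ — fails.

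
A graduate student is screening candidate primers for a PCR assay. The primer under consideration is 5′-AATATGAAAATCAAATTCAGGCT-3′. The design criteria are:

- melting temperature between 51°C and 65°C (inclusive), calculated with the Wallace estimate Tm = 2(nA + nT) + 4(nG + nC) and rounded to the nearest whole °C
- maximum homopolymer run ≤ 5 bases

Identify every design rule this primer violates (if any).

Base counts: A=11, T=6, G=3, C=3 (length 23).
Tm: Tm = 2·17 + 4·6 = 58°C ✓
homopolymer run: longest run = 4 ✓

Meets all criteria.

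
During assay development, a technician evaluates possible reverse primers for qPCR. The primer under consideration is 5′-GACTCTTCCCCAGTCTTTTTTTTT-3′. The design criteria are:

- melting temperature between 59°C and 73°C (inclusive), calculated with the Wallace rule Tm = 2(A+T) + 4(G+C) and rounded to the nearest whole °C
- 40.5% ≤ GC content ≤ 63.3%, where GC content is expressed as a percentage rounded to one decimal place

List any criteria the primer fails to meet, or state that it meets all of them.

Base counts: A=2, T=13, G=2, C=7 (length 24).
Tm: Tm = 2·15 + 4·9 = 66°C ✓
GC content: GC 9/24 = 37.5%, outside 40.5–63.3% ✗

Fails: GC content.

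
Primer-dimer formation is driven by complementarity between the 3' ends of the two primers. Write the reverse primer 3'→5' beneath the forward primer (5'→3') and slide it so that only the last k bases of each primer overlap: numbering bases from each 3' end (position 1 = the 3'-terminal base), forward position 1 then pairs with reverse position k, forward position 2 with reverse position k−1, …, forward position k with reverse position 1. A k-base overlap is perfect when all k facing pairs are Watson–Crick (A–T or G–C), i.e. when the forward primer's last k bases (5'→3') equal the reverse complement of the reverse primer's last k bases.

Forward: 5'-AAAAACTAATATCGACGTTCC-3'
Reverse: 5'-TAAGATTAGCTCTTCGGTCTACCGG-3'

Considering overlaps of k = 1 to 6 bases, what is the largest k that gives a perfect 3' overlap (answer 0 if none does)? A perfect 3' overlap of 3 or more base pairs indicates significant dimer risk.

Last 6 bases (5'→3') — forward …CGTTCC, reverse …TACCGG.
Reverse complement of the reverse primer's last 6 bases: CCGGTA; its first k bases are the reverse complement of the reverse primer's last k bases, so a perfect k-base overlap needs the forward primer's last k bases to equal them.
Comparing (forward last k vs required): k=1: C vs C ✓; k=2: CC vs CC ✓; k=3: TCC vs CCG ✗; k=4: TTCC vs CCGG ✗; k=5: GTTCC vs CCGGT ✗; k=6: CGTTCC vs CCGGTA ✗.
Perfect overlaps at k = 1, 2; the largest is 2.

Longest perfect overlap: 2 complementary base pairs; below the dimer-risk threshold (threshold 3).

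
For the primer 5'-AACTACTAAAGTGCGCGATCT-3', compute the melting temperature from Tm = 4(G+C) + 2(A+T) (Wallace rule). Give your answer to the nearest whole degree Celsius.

Base counts: A=7, T=5, G=4, C=5 (length 21).
Tm = 2·(7+5) + 4·(4+5) = 2·12 + 4·9 = 24 + 36 = 60°C.

60°C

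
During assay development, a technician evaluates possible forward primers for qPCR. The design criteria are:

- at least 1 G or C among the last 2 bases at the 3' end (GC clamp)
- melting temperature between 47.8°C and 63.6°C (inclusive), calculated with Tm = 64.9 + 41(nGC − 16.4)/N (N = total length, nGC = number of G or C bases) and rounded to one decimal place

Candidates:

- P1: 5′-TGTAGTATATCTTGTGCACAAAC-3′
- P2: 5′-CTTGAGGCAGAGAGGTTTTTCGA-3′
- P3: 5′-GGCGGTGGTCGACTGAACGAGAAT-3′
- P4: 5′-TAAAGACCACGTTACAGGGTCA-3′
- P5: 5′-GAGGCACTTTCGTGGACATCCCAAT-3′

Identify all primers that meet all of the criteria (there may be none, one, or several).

P1 (23 nt, A=7 T=8 G=4 C=4): 3' end AC has 1 G/C ✓; Tm = 64.9 + 41·(8 − 16.4)/23 = 49.9°C ✓ — passes.
P2 (23 nt, A=5 T=7 G=8 C=3): 3' end GA has 1 G/C ✓; Tm = 64.9 + 41·(11 − 16.4)/23 = 55.3°C ✓ — passes.
P3 (24 nt, A=6 T=4 G=10 C=4): 3' end AT has 0 G/C, need ≥1 ✗; Tm = 64.9 + 41·(14 − 16.4)/24 = 60.8°C ✓ — fails.
P4 (22 nt, A=8 T=4 G=5 C=5): 3' end CA has 1 G/C ✓; Tm = 64.9 + 41·(10 − 16.4)/22 = 53.0°C ✓ — passes.
P5 (25 nt, A=6 T=6 G=6 C=7): 3' end AT has 0 G/C, need ≥1 ✗; Tm = 64.9 + 41·(13 − 16.4)/25 = 59.3°C ✓ — fails.

P1, P2 and P4.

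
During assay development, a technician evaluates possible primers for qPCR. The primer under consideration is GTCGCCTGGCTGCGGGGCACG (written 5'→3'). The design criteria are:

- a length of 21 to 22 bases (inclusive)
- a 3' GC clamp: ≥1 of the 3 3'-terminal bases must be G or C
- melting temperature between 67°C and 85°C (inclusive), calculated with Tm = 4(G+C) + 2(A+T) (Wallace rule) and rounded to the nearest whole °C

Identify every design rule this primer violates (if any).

Base counts: A=1, T=3, G=10, C=7 (length 21).
length: length 21 ✓
GC clamp: 3' end ACG has 2 G/C ✓
Tm: Tm = 2·4 + 4·17 = 76°C ✓

Meets all criteria.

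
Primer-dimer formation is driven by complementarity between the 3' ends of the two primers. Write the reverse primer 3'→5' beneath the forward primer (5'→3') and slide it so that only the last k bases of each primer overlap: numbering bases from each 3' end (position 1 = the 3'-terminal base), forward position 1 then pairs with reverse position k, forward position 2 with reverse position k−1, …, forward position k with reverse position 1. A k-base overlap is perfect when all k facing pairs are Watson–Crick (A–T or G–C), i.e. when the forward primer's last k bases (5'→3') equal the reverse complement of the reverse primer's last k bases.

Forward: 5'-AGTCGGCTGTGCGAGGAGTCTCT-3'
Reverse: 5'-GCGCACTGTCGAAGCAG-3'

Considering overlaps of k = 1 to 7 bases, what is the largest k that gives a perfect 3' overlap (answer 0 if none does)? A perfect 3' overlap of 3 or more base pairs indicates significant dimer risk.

Last 7 bases (5'→3') — forward …AGTCTCT, reverse …GAAGCAG.
Reverse complement of the reverse primer's last 7 bases: CTGCTTC; its first k bases are the reverse complement of the reverse primer's last k bases, so a perfect k-base overlap needs the forward primer's last k bases to equal them.
Comparing (forward last k vs required): k=1: T vs C ✗; k=2: CT vs CT ✓; k=3: TCT vs CTG ✗; k=4: CTCT vs CTGC ✗; k=5: TCTCT vs CTGCT ✗; k=6: GTCTCT vs CTGCTT ✗; k=7: AGTCTCT vs CTGCTTC ✗.
Only k = 2 is perfect, so the longest perfect 3' overlap is 2.

Longest perfect overlap: 2 complementary base pairs; below the dimer-risk threshold (threshold 3).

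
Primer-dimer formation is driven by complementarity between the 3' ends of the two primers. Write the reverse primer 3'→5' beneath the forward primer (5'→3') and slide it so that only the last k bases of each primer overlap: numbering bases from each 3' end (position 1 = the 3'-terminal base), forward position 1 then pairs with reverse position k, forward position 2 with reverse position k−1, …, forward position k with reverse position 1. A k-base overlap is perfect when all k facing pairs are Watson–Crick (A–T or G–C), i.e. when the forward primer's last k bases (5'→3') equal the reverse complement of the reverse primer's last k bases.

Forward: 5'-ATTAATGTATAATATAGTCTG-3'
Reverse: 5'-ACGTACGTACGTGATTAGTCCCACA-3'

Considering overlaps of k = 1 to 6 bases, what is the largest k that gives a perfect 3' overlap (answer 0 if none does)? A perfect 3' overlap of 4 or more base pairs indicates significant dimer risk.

Last 6 bases (5'→3') — forward …AGTCTG, reverse …CCCACA.
Reverse complement of the reverse primer's last 6 bases: TGTGGG; its first k bases are the reverse complement of the reverse primer's last k bases, so a perfect k-base overlap needs the forward primer's last k bases to equal them.
Comparing (forward last k vs required): k=1: G vs T ✗; k=2: TG vs TG ✓; k=3: CTG vs TGT ✗; k=4: TCTG vs TGTG ✗; k=5: GTCTG vs TGTGG ✗; k=6: AGTCTG vs TGTGGG ✗.
Only k = 2 is perfect, so the longest perfect 3' overlap is 2.

Longest perfect overlap: 2 complementary base pairs; below the dimer-risk threshold (threshold 4).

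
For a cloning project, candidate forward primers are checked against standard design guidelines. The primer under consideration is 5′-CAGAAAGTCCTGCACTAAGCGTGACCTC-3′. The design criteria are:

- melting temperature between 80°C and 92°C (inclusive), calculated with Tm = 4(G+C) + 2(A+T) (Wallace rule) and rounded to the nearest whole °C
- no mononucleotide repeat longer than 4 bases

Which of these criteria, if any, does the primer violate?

Base counts: A=8, T=5, G=6, C=9 (length 28).
Tm: Tm = 2·13 + 4·15 = 86°C ✓
homopolymer run: longest run = 3 ✓

Meets all criteria.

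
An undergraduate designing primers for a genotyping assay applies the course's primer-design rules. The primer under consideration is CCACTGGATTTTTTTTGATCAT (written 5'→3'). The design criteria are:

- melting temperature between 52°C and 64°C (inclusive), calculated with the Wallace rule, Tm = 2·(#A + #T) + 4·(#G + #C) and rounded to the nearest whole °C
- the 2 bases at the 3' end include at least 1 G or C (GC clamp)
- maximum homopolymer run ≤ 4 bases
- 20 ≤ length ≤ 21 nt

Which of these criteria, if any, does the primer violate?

Fails: GC clamp, homopolymer run, length.

Base counts: A=4, T=11, G=3, C=4 (length 22).
Tm: Tm = 2·15 + 4·7 = 58°C ✓
GC clamp: 3' end AT has 0 G/C, need ≥1 ✗
homopolymer run: longest run = 8, exceeds 4 ✗
length: length 22, outside 20–21 ✗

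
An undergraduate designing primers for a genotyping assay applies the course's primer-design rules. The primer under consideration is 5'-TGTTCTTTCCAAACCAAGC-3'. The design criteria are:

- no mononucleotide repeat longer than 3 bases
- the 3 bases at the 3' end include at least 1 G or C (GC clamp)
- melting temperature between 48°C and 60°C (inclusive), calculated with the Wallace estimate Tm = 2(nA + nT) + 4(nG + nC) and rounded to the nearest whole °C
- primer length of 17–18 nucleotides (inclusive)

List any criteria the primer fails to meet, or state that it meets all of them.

Base counts: A=5, T=6, G=2, C=6 (length 19).
homopolymer run: longest run = 3 ✓
GC clamp: 3' end AGC has 2 G/C ✓
Tm: Tm = 2·11 + 4·8 = 54°C ✓
length: length 19, outside 17–18 ✗

Fails: length.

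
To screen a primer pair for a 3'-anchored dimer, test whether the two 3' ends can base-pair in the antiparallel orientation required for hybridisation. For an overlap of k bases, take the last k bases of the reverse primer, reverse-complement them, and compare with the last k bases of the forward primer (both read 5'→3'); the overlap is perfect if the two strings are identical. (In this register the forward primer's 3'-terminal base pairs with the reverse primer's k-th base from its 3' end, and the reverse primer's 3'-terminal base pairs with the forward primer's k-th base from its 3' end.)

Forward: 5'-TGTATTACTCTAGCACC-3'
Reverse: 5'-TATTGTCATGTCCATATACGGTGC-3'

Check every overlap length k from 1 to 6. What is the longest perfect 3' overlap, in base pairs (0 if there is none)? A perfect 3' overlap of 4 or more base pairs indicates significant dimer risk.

Last 6 bases (5'→3') — forward …AGCACC, reverse …CGGTGC.
Reverse complement of the reverse primer's last 6 bases: GCACCG; its first k bases are the reverse complement of the reverse primer's last k bases, so a perfect k-base overlap needs the forward primer's last k bases to equal them.
Comparing (forward last k vs required): k=1: C vs G ✗; k=2: CC vs GC ✗; k=3: ACC vs GCA ✗; k=4: CACC vs GCAC ✗; k=5: GCACC vs GCACC ✓; k=6: AGCACC vs GCACCG ✗.
Only k = 5 is perfect, so the longest perfect 3' overlap is 5.

Longest perfect overlap: 5 complementary base pairs; significant dimer risk (threshold 4).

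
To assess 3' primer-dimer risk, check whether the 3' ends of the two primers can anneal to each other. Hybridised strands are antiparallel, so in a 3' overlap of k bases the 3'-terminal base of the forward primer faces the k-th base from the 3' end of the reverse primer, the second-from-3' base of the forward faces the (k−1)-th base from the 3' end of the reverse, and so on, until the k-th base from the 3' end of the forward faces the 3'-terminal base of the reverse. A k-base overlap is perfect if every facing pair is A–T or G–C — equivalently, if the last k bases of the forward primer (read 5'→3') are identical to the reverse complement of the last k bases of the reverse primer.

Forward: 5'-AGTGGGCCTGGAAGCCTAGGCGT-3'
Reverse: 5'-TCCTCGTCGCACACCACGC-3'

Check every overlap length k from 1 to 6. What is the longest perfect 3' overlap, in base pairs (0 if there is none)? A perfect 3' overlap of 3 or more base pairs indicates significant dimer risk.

Last 6 bases (5'→3') — forward …AGGCGT, reverse …CCACGC.
Reverse complement of the reverse primer's last 6 bases: GCGTGG; its first k bases are the reverse complement of the reverse primer's last k bases, so a perfect k-base overlap needs the forward primer's last k bases to equal them.
Comparing (forward last k vs required): k=1: T vs G ✗; k=2: GT vs GC ✗; k=3: CGT vs GCG ✗; k=4: GCGT vs GCGT ✓; k=5: GGCGT vs GCGTG ✗; k=6: AGGCGT vs GCGTGG ✗.
Only k = 4 is perfect, so the longest perfect 3' overlap is 4.

Longest perfect overlap: 4 complementary base pairs; significant dimer risk (threshold 3).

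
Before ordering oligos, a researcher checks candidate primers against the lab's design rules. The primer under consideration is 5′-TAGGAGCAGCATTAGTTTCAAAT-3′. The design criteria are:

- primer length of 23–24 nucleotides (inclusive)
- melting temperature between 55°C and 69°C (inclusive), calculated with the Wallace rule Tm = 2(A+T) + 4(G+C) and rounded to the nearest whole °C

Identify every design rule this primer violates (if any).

Base counts: A=8, T=7, G=5, C=3 (length 23).
length: length 23 ✓
Tm: Tm = 2·15 + 4·8 = 62°C ✓

Meets all criteria.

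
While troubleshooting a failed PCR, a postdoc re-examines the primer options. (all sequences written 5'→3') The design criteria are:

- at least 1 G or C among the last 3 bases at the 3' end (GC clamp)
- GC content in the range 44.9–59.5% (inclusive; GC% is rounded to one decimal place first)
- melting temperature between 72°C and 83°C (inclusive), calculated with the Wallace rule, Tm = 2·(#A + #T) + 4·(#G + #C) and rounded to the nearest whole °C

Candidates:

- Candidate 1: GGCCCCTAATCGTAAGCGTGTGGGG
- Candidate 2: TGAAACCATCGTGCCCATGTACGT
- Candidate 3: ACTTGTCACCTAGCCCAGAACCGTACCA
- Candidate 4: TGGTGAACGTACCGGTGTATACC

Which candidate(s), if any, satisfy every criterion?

Candidate 1 (25 nt, A=4 T=5 G=10 C=6): 3' end GGG has 3 G/C ✓; GC 16/25 = 64.0%, outside 44.9–59.5% ✗; Tm = 2·9 + 4·16 = 82°C ✓ — fails.
Candidate 2 (24 nt, A=6 T=6 G=5 C=7): 3' end CGT has 2 G/C ✓; GC 12/24 = 50.0% ✓; Tm = 2·12 + 4·12 = 72°C ✓ — passes.
Candidate 3 (28 nt, A=8 T=5 G=4 C=11): 3' end CCA has 2 G/C ✓; GC 15/28 = 53.6% ✓; Tm = 2·13 + 4·15 = 86°C, outside 72–83°C ✗ — fails.
Candidate 4 (23 nt, A=5 T=6 G=7 C=5): 3' end ACC has 2 G/C ✓; GC 12/23 = 52.2% ✓; Tm = 2·11 + 4·12 = 70°C, outside 72–83°C ✗ — fails.

Candidate 2 only.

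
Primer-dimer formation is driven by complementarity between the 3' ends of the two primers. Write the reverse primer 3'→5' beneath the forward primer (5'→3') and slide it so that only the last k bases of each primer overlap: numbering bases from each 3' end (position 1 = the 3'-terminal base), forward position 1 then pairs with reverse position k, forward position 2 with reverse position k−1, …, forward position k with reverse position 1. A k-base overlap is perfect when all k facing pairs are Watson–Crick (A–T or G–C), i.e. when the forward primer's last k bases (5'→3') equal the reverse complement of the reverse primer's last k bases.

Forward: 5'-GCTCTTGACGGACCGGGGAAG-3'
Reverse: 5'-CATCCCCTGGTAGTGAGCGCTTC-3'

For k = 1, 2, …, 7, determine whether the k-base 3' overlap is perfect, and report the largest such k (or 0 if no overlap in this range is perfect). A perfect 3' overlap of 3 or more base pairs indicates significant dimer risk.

Last 7 bases (5'→3') — forward …GGGGAAG, reverse …GCGCTTC.
Reverse complement of the reverse primer's last 7 bases: GAAGCGC; its first k bases are the reverse complement of the reverse primer's last k bases, so a perfect k-base overlap needs the forward primer's last k bases to equal them.
Comparing (forward last k vs required): k=1: G vs G ✓; k=2: AG vs GA ✗; k=3: AAG vs GAA ✗; k=4: GAAG vs GAAG ✓; k=5: GGAAG vs GAAGC ✗; k=6: GGGAAG vs GAAGCG ✗; k=7: GGGGAAG vs GAAGCGC ✗.
Perfect overlaps at k = 1, 4; the largest is 4.

Longest perfect overlap: 4 complementary base pairs; significant dimer risk (threshold 3).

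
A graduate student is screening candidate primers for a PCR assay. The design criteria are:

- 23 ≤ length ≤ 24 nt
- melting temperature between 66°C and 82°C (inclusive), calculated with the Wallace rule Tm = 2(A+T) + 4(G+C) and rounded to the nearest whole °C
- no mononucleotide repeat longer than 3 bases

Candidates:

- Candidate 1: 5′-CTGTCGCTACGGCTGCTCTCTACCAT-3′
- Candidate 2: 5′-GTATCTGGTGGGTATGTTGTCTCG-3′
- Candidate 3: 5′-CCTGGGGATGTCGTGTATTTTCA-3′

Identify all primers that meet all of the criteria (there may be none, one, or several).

Candidate 1 (26 nt, A=3 T=8 G=5 C=10): length 26, outside 23–24 ✗; Tm = 2·11 + 4·15 = 82°C ✓; longest run = 2 ✓ — fails.
Candidate 2 (24 nt, A=2 T=10 G=9 C=3): length 24 ✓; Tm = 2·12 + 4·12 = 72°C ✓; longest run = 3 ✓ — passes.
Candidate 3 (23 nt, A=3 T=9 G=7 C=4): length 23 ✓; Tm = 2·12 + 4·11 = 68°C ✓; longest run = 4, exceeds 3 ✗ — fails.

Candidate 2 only.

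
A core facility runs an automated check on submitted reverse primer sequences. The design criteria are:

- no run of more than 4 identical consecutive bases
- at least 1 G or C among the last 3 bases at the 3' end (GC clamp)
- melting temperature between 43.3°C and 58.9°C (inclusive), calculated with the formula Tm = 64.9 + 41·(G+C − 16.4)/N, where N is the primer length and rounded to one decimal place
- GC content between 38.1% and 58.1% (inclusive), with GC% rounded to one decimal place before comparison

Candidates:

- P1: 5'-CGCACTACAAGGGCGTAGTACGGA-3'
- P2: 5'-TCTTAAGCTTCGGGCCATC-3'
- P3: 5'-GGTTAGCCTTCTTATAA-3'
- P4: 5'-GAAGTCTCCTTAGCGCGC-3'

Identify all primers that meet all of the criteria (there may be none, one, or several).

P1 (24 nt, A=7 T=3 G=8 C=6): longest run = 3 ✓; 3' end GGA has 2 G/C ✓; Tm = 64.9 + 41·(14 − 16.4)/24 = 60.8°C, outside 43.3–58.9°C ✗; GC 14/24 = 58.3%, outside 38.1–58.1% ✗ — fails.
P2 (19 nt, A=3 T=6 G=4 C=6): longest run = 3 ✓; 3' end ATC has 1 G/C ✓; Tm = 64.9 + 41·(10 − 16.4)/19 = 51.1°C ✓; GC 10/19 = 52.6% ✓ — passes.
P3 (17 nt, A=4 T=7 G=3 C=3): longest run = 2 ✓; 3' end TAA has 0 G/C, need ≥1 ✗; Tm = 64.9 + 41·(6 − 16.4)/17 = 39.8°C, outside 43.3–58.9°C ✗; GC 6/17 = 35.3%, outside 38.1–58.1% ✗ — fails.
P4 (18 nt, A=3 T=4 G=5 C=6): longest run = 2 ✓; 3' end CGC has 3 G/C ✓; Tm = 64.9 + 41·(11 − 16.4)/18 = 52.6°C ✓; GC 11/18 = 61.1%, outside 38.1–58.1% ✗ — fails.

P2 only.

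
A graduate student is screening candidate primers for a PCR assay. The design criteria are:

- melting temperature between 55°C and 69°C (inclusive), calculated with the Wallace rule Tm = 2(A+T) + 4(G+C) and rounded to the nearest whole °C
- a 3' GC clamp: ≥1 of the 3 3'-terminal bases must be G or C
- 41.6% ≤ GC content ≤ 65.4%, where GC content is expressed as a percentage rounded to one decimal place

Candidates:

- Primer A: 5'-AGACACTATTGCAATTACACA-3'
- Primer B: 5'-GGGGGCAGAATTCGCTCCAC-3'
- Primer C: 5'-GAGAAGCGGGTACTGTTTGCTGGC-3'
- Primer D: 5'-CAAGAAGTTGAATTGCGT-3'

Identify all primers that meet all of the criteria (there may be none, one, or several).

Primer B only.

Primer A (21 nt, A=9 T=5 G=2 C=5): Tm = 2·14 + 4·7 = 56°C ✓; 3' end ACA has 1 G/C ✓; GC 7/21 = 33.3%, outside 41.6–65.4% ✗ — fails.
Primer B (20 nt, A=4 T=3 G=7 C=6): Tm = 2·7 + 4·13 = 66°C ✓; 3' end CAC has 2 G/C ✓; GC 13/20 = 65.0% ✓ — passes.
Primer C (24 nt, A=4 T=6 G=10 C=4): Tm = 2·10 + 4·14 = 76°C, outside 55–69°C ✗; 3' end GGC has 3 G/C ✓; GC 14/24 = 58.3% ✓ — fails.
Primer D (18 nt, A=6 T=5 G=5 C=2): Tm = 2·11 + 4·7 = 50°C, outside 55–69°C ✗; 3' end CGT has 2 G/C ✓; GC 7/18 = 38.9%, outside 41.6–65.4% ✗ — fails.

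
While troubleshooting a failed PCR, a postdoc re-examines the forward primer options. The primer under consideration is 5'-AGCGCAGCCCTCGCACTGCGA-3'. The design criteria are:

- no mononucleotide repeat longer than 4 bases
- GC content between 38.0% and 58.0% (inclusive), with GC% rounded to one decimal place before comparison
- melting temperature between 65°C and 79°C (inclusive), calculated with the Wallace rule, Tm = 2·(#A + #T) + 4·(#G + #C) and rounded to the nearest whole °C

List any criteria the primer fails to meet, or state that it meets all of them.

Fails: GC content.

Base counts: A=4, T=2, G=6, C=9 (length 21).
homopolymer run: longest run = 3 ✓
GC content: GC 15/21 = 71.4%, outside 38.0–58.0% ✗
Tm: Tm = 2·6 + 4·15 = 72°C ✓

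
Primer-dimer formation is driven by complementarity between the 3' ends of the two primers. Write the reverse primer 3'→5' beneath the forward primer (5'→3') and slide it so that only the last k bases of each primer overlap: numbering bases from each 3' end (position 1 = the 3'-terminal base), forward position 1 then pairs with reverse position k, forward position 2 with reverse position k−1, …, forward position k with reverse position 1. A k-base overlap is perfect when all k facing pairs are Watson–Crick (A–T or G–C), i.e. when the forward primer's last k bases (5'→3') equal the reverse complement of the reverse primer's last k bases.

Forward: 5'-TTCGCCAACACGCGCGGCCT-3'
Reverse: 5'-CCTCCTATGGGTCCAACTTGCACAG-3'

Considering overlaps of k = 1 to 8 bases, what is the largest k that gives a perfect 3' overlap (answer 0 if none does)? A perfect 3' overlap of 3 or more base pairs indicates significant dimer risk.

Last 8 bases (5'→3') — forward …CGCGGCCT, reverse …TTGCACAG.
Reverse complement of the reverse primer's last 8 bases: CTGTGCAA; its first k bases are the reverse complement of the reverse primer's last k bases, so a perfect k-base overlap needs the forward primer's last k bases to equal them.
Comparing (forward last k vs required): k=1: T vs C ✗; k=2: CT vs CT ✓; k=3: CCT vs CTG ✗; k=4: GCCT vs CTGT ✗; k=5: GGCCT vs CTGTG ✗; k=6: CGGCCT vs CTGTGC ✗; k=7: GCGGCCT vs CTGTGCA ✗; k=8: CGCGGCCT vs CTGTGCAA ✗.
Only k = 2 is perfect, so the longest perfect 3' overlap is 2.

Longest perfect overlap: 2 complementary base pairs; below the dimer-risk threshold (threshold 3).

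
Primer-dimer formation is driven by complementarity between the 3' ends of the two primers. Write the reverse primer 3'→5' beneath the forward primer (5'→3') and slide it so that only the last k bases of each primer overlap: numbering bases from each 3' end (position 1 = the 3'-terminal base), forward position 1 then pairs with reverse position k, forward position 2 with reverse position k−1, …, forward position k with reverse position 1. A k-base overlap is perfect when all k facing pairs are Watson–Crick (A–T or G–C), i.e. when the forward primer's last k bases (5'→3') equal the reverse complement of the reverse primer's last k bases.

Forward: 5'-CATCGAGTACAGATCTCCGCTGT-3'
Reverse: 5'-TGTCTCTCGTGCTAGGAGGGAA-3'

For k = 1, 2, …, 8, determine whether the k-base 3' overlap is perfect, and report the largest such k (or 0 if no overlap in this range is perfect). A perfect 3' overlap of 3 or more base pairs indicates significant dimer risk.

Last 8 bases (5'→3') — forward …TCCGCTGT, reverse …GGAGGGAA.
Reverse complement of the reverse primer's last 8 bases: TTCCCTCC; its first k bases are the reverse complement of the reverse primer's last k bases, so a perfect k-base overlap needs the forward primer's last k bases to equal them.
Comparing (forward last k vs required): k=1: T vs T ✓; k=2: GT vs TT ✗; k=3: TGT vs TTC ✗; k=4: CTGT vs TTCC ✗; k=5: GCTGT vs TTCCC ✗; k=6: CGCTGT vs TTCCCT ✗; k=7: CCGCTGT vs TTCCCTC ✗; k=8: TCCGCTGT vs TTCCCTCC ✗.
Only k = 1 is perfect, so the longest perfect 3' overlap is 1.

Longest perfect overlap: 1 complementary base pair; below the dimer-risk threshold (threshold 3).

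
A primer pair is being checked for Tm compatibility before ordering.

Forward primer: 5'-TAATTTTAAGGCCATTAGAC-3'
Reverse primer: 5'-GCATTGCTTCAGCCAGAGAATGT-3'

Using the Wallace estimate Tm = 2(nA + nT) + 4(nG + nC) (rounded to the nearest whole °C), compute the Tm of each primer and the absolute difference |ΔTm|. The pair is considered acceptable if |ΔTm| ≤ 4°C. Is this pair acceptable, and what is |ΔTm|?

Forward: A=7 T=7 G=3 C=3 → Tm = 2·14 + 4·6 = 52°C.
Reverse: A=6 T=6 G=6 C=5 → Tm = 2·12 + 4·11 = 68°C.
|ΔTm| = |52 − 68| = 16°C, > 4°C.

|ΔTm| = 16°C; the pair is not acceptable.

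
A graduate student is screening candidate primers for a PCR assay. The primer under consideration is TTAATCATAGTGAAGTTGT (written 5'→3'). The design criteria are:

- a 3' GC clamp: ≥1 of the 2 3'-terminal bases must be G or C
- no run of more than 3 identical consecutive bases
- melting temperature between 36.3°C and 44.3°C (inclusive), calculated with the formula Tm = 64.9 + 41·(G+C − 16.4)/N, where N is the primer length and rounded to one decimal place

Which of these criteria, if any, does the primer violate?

Meets all criteria.

Base counts: A=6, T=8, G=4, C=1 (length 19).
GC clamp: 3' end GT has 1 G/C ✓
homopolymer run: longest run = 2 ✓
Tm: Tm = 64.9 + 41·(5 − 16.4)/19 = 40.3°C ✓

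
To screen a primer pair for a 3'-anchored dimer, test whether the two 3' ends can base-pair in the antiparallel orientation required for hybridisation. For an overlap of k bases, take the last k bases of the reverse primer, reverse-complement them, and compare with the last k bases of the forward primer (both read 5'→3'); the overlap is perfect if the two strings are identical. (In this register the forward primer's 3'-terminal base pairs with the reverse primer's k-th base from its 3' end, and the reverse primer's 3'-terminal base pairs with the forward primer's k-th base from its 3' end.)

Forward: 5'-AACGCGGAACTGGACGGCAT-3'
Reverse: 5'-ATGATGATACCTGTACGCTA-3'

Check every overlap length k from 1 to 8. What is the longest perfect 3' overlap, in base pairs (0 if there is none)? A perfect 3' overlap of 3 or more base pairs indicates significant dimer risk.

Last 8 bases (5'→3') — forward …GACGGCAT, reverse …GTACGCTA.
Reverse complement of the reverse primer's last 8 bases: TAGCGTAC; its first k bases are the reverse complement of the reverse primer's last k bases, so a perfect k-base overlap needs the forward primer's last k bases to equal them.
Comparing (forward last k vs required): k=1: T vs T ✓; k=2: AT vs TA ✗; k=3: CAT vs TAG ✗; k=4: GCAT vs TAGC ✗; k=5: GGCAT vs TAGCG ✗; k=6: CGGCAT vs TAGCGT ✗; k=7: ACGGCAT vs TAGCGTA ✗; k=8: GACGGCAT vs TAGCGTAC ✗.
Only k = 1 is perfect, so the longest perfect 3' overlap is 1.

Longest perfect overlap: 1 complementary base pair; below the dimer-risk threshold (threshold 3).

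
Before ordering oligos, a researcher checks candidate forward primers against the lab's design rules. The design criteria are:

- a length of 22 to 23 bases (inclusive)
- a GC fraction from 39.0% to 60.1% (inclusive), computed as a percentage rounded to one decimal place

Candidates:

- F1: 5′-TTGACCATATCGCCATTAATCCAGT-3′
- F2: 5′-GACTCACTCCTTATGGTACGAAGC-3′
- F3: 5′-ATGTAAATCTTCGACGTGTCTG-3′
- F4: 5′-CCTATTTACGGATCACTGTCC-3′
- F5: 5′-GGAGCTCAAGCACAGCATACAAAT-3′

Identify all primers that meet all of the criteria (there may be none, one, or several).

F1 (25 nt, A=7 T=8 G=3 C=7): length 25, outside 22–23 ✗; GC 10/25 = 40.0% ✓ — fails.
F2 (24 nt, A=6 T=6 G=5 C=7): length 24, outside 22–23 ✗; GC 12/24 = 50.0% ✓ — fails.
F3 (22 nt, A=5 T=8 G=5 C=4): length 22 ✓; GC 9/22 = 40.9% ✓ — passes.
F4 (21 nt, A=4 T=7 G=3 C=7): length 21, outside 22–23 ✗; GC 10/21 = 47.6% ✓ — fails.
F5 (24 nt, A=10 T=3 G=5 C=6): length 24, outside 22–23 ✗; GC 11/24 = 45.8% ✓ — fails.

F3 only.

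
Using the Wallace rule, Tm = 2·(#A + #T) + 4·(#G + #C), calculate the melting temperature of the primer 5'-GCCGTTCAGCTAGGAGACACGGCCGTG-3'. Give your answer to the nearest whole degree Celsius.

Base counts: A=5, T=4, G=10, C=8 (length 27).
Tm = 2·(5+4) + 4·(10+8) = 2·9 + 4·18 = 18 + 72 = 90°C.

90°C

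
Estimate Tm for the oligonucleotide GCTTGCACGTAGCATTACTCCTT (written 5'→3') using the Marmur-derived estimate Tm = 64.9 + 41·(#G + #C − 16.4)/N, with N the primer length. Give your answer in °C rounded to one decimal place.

Base counts: A=4, T=8, G=4, C=7; G+C = 11, N = 23.
Tm = 64.9 + 41·(11 − 16.4)/23 = 64.9 + -221.40/23 = 55.3°C.

55.3°C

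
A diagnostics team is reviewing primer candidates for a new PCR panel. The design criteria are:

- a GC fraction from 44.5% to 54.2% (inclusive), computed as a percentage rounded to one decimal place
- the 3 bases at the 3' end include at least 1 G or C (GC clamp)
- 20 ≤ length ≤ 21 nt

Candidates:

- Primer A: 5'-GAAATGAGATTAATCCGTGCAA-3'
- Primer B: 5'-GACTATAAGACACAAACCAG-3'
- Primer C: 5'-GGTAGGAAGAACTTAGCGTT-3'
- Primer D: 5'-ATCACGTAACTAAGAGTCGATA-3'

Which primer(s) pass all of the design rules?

Primer C only.

Primer A (22 nt, A=9 T=5 G=5 C=3): GC 8/22 = 36.4%, outside 44.5–54.2% ✗; 3' end CAA has 1 G/C ✓; length 22, outside 20–21 ✗ — fails.
Primer B (20 nt, A=10 T=2 G=3 C=5): GC 8/20 = 40.0%, outside 44.5–54.2% ✗; 3' end CAG has 2 G/C ✓; length 20 ✓ — fails.
Primer C (20 nt, A=6 T=5 G=7 C=2): GC 9/20 = 45.0% ✓; 3' end GTT has 1 G/C ✓; length 20 ✓ — passes.
Primer D (22 nt, A=9 T=5 G=4 C=4): GC 8/22 = 36.4%, outside 44.5–54.2% ✗; 3' end ATA has 0 G/C, need ≥1 ✗; length 22, outside 20–21 ✗ — fails.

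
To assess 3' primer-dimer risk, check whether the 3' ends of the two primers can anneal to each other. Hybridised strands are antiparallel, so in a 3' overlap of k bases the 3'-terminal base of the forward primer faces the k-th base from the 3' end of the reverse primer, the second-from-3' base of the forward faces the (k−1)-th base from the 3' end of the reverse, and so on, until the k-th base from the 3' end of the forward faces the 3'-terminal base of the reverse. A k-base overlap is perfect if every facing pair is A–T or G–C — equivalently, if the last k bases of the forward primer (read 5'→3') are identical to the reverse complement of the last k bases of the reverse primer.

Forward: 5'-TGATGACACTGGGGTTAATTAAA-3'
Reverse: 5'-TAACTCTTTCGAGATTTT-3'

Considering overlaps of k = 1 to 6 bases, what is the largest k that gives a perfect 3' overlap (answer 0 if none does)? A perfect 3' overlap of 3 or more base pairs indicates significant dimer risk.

Longest perfect overlap: 3 complementary base pairs; significant dimer risk (threshold 3).

Last 6 bases (5'→3') — forward …ATTAAA, reverse …GATTTT.
Reverse complement of the reverse primer's last 6 bases: AAAATC; its first k bases are the reverse complement of the reverse primer's last k bases, so a perfect k-base overlap needs the forward primer's last k bases to equal them.
Comparing (forward last k vs required): k=1: A vs A ✓; k=2: AA vs AA ✓; k=3: AAA vs AAA ✓; k=4: TAAA vs AAAA ✗; k=5: TTAAA vs AAAAT ✗; k=6: ATTAAA vs AAAATC ✗.
Perfect overlaps at k = 1, 2, 3; the largest is 3.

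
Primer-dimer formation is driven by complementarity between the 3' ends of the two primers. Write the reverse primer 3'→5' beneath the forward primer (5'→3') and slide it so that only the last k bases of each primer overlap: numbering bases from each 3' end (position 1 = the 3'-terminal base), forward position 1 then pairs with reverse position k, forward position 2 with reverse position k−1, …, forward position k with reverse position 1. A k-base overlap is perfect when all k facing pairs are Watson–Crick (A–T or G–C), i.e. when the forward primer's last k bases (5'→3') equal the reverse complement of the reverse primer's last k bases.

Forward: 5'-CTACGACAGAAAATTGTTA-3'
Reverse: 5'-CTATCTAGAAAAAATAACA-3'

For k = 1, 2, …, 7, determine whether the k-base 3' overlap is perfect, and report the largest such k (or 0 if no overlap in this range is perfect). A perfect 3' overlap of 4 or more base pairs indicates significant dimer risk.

Longest perfect overlap: 5 complementary base pairs; significant dimer risk (threshold 4).

Last 7 bases (5'→3') — forward …ATTGTTA, reverse …AATAACA.
Reverse complement of the reverse primer's last 7 bases: TGTTATT; its first k bases are the reverse complement of the reverse primer's last k bases, so a perfect k-base overlap needs the forward primer's last k bases to equal them.
Comparing (forward last k vs required): k=1: A vs T ✗; k=2: TA vs TG ✗; k=3: TTA vs TGT ✗; k=4: GTTA vs TGTT ✗; k=5: TGTTA vs TGTTA ✓; k=6: TTGTTA vs TGTTAT ✗; k=7: ATTGTTA vs TGTTATT ✗.
Only k = 5 is perfect, so the longest perfect 3' overlap is 5.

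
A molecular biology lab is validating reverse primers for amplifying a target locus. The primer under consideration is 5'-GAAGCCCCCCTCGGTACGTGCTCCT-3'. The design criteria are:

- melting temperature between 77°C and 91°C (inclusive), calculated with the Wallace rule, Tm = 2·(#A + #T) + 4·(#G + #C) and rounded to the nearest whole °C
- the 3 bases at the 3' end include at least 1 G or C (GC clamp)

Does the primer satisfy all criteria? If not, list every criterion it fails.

Base counts: A=3, T=5, G=6, C=11 (length 25).
Tm: Tm = 2·8 + 4·17 = 84°C ✓
GC clamp: 3' end CCT has 2 G/C ✓

Meets all criteria.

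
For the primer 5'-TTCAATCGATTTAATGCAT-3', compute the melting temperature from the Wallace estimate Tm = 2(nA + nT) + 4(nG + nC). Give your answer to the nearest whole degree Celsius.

48°C

Base counts: A=6, T=8, G=2, C=3 (length 19).
Tm = 2·(6+8) + 4·(2+3) = 2·14 + 4·5 = 28 + 20 = 48°C.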